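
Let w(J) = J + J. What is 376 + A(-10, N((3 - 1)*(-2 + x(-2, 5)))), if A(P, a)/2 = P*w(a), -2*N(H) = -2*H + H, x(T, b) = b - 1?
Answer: 296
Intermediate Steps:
w(J) = 2*J
x(T, b) = -1 + b
N(H) = H/2 (N(H) = -(-2*H + H)/2 = -(-1)*H/2 = H/2)
A(P, a) = 4*P*a (A(P, a) = 2*(P*(2*a)) = 2*(2*P*a) = 4*P*a)
376 + A(-10, N((3 - 1)*(-2 + x(-2, 5)))) = 376 + 4*(-10)*(((3 - 1)*(-2 + (-1 + 5)))/2) = 376 + 4*(-10)*((2*(-2 + 4))/2) = 376 + 4*(-10)*((2*2)/2) = 376 + 4*(-10)*((½)*4) = 376 + 4*(-10)*2 = 376 - 80 = 296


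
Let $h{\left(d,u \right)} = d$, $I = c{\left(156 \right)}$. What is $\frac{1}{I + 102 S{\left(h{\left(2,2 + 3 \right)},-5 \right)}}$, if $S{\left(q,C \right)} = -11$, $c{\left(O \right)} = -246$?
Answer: $- \frac{1}{1368} \approx -0.00073099$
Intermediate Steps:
$I = -246$
$\frac{1}{I + 102 S{\left(h{\left(2,2 + 3 \right)},-5 \right)}} = \frac{1}{-246 + 102 \left(-11\right)} = \frac{1}{-246 - 1122} = \frac{1}{-1368} = - \frac{1}{1368}$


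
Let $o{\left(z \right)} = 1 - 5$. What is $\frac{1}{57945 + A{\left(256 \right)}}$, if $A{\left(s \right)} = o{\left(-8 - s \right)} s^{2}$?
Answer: $- \frac{1}{204199} \approx -4.8972 \cdot 10^{-6}$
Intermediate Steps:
$o{\left(z \right)} = -4$ ($o{\left(z \right)} = 1 - 5 = -4$)
$A{\left(s \right)} = - 4 s^{2}$
$\frac{1}{57945 + A{\left(256 \right)}} = \frac{1}{57945 - 4 \cdot 256^{2}} = \frac{1}{57945 - 262144} = \frac{1}{-204199} = - \frac{1}{204199}$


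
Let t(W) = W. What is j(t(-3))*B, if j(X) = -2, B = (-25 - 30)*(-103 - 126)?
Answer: -25190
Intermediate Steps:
B = 12595 (B = -55*(-229) = 12595)
j(t(-3))*B = -2*12595 = -25190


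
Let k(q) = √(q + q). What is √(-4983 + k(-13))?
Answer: √(-4983 + I*√26) ≈ 0.0361 + 70.59*I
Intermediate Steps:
k(q) = √2*√q (k(q) = √(2*q) = √2*√q)
√(-4983 + k(-13)) = √(-4983 + √2*√(-13)) = √(-4983 + √2*(I*√13)) = √(-4983 + I*√26)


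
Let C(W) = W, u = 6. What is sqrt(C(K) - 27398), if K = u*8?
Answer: 5*I*sqrt(1094) ≈ 165.38*I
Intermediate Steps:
K = 48 (K = 6*8 = 48)
sqrt(C(K) - 27398) = sqrt(48 - 27398) = sqrt(-27350) = 5*I*sqrt(1094)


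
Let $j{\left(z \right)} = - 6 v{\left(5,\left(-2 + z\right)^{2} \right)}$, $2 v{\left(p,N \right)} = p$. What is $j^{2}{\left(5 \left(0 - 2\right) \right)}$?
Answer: $225$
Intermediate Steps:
$v{\left(p,N \right)} = \frac{p}{2}$
$j{\left(z \right)} = -15$ ($j{\left(z \right)} = - 6 \cdot \frac{1}{2} \cdot 5 = \left(-6\right) \frac{5}{2} = -15$)
$j^{2}{\left(5 \left(0 - 2\right) \right)} = \left(-15\right)^{2} = 225$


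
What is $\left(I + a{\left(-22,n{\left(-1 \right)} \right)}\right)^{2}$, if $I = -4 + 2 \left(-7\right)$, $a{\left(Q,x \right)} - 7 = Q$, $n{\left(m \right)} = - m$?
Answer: $1089$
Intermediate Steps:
$a{\left(Q,x \right)} = 7 + Q$
$I = -18$ ($I = -4 - 14 = -18$)
$\left(I + a{\left(-22,n{\left(-1 \right)} \right)}\right)^{2} = \left(-18 + \left(7 - 22\right)\right)^{2} = \left(-18 - 15\right)^{2} = \left(-33\right)^{2} = 1089$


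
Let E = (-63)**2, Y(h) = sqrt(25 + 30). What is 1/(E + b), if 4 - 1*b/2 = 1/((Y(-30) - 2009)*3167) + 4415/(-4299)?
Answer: 165383544890361014516798/658070050265503742025142433 - 6503399663*sqrt(55)/658070050265503742025142433 ≈ 0.00025132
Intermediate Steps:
Y(h) = sqrt(55)
E = 3969
b = 43222/4299 - 2/(3167*(-2009 + sqrt(55))) (b = 8 - 2*(1/(sqrt(55) - 2009*3167) + 4415/(-4299)) = 8 - 2*((1/3167)/(-2009 + sqrt(55)) + 4415*(-1/4299)) = 8 - 2*(1/(3167*(-2009 + sqrt(55))) - 4415/4299) = 8 - 2*(-4415/4299 + 1/(3167*(-2009 + sqrt(55)))) = 8 + (8830/4299 - 2/(3167*(-2009 + sqrt(55)))) = 43222/4299 - 2/(3167*(-2009 + sqrt(55))) ≈ 10.054)
1/(E + b) = 1/(3969 + (92077949820551/9158370596043 + sqrt(55)/6391047171)) = 1/(36441650845515218/9158370596043 + sqrt(55)/6391047171)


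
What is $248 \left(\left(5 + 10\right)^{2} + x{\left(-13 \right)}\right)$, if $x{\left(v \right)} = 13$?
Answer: $59024$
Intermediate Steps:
$248 \left(\left(5 + 10\right)^{2} + x{\left(-13 \right)}\right) = 248 \left(\left(5 + 10\right)^{2} + 13\right) = 248 \left(15^{2} + 13\right) = 248 \left(225 + 13\right) = 248 \cdot 238 = 59024$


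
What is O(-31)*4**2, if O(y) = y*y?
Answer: 15376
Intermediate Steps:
O(y) = y**2
O(-31)*4**2 = (-31)**2*4**2 = 961*16 = 15376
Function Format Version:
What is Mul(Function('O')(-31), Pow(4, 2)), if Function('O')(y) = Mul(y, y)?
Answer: 15376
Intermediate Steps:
Function('O')(y) = Pow(y, 2)
Mul(Function('O')(-31), Pow(4, 2)) = Mul(Pow(-31, 2), Pow(4, 2)) = Mul(961, 16) = 15376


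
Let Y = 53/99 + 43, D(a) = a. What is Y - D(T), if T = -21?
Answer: 6389/99 ≈ 64.535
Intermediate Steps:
Y = 4310/99 (Y = 53*(1/99) + 43 = 53/99 + 43 = 4310/99 ≈ 43.535)
Y - D(T) = 4310/99 - 1*(-21) = 4310/99 + 21 = 6389/99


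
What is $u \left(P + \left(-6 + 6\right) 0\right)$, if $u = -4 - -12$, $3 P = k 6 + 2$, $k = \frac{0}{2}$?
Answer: $\frac{16}{3} \approx 5.3333$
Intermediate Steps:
$k = 0$ ($k = 0 \cdot \frac{1}{2} = 0$)
$P = \frac{2}{3}$ ($P = \frac{0 \cdot 6 + 2}{3} = \frac{0 + 2}{3} = \frac{1}{3} \cdot 2 = \frac{2}{3} \approx 0.66667$)
$u = 8$ ($u = -4 + 12 = 8$)
$u \left(P + \left(-6 + 6\right) 0\right) = 8 \left(\frac{2}{3} + \left(-6 + 6\right) 0\right) = 8 \left(\frac{2}{3} + 0 \cdot 0\right) = 8 \left(\frac{2}{3} + 0\right) = 8 \cdot \frac{2}{3} = \frac{16}{3}$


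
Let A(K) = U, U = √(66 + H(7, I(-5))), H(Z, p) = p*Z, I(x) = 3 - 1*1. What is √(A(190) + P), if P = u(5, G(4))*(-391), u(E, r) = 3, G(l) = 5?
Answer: √(-1173 + 4*√5) ≈ 34.118*I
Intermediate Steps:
I(x) = 2 (I(x) = 3 - 1 = 2)
H(Z, p) = Z*p
U = 4*√5 (U = √(66 + 7*2) = √(66 + 14) = √80 = 4*√5 ≈ 8.9443)
A(K) = 4*√5
P = -1173 (P = 3*(-391) = -1173)
√(A(190) + P) = √(4*√5 - 1173) = √(-1173 + 4*√5)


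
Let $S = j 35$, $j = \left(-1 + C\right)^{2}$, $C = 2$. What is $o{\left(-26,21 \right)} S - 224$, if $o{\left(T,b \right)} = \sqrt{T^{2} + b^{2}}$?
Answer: $-224 + 35 \sqrt{1117} \approx 945.75$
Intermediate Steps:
$j = 1$ ($j = \left(-1 + 2\right)^{2} = 1^{2} = 1$)
$S = 35$ ($S = 1 \cdot 35 = 35$)
$o{\left(-26,21 \right)} S - 224 = \sqrt{\left(-26\right)^{2} + 21^{2}} \cdot 35 - 224 = \sqrt{676 + 441} \cdot 35 - 224 = \sqrt{1117} \cdot 35 - 224 = 35 \sqrt{1117} - 224 = -224 + 35 \sqrt{1117}$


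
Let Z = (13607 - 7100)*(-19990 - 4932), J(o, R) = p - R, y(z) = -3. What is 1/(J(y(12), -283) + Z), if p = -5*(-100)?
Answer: -1/162166671 ≈ -6.1665e-9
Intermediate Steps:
p = 500
J(o, R) = 500 - R
Z = -162167454 (Z = 6507*(-24922) = -162167454)
1/(J(y(12), -283) + Z) = 1/((500 - 1*(-283)) - 162167454) = 1/((500 + 283) - 162167454) = 1/(783 - 162167454) = 1/(-162166671) = -1/162166671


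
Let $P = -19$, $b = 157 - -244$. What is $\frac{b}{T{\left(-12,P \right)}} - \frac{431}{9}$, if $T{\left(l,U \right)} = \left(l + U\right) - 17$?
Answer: $- \frac{8099}{144} \approx -56.243$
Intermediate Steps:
$b = 401$ ($b = 157 + 244 = 401$)
$T{\left(l,U \right)} = -17 + U + l$ ($T{\left(l,U \right)} = \left(U + l\right) - 17 = -17 + U + l$)
$\frac{b}{T{\left(-12,P \right)}} - \frac{431}{9} = \frac{401}{-17 - 19 - 12} - \frac{431}{9} = \frac{401}{-48} - \frac{431}{9} = 401 \left(- \frac{1}{48}\right) - \frac{431}{9} = - \frac{401}{48} - \frac{431}{9} = - \frac{8099}{144}$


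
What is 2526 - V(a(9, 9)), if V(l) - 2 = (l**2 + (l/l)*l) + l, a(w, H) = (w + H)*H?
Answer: -24044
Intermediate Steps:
a(w, H) = H*(H + w) (a(w, H) = (H + w)*H = H*(H + w))
V(l) = 2 + l**2 + 2*l (V(l) = 2 + ((l**2 + (l/l)*l) + l) = 2 + ((l**2 + 1*l) + l) = 2 + ((l**2 + l) + l) = 2 + ((l + l**2) + l) = 2 + (l**2 + 2*l) = 2 + l**2 + 2*l)
2526 - V(a(9, 9)) = 2526 - (2 + (9*(9 + 9))**2 + 2*(9*(9 + 9))) = 2526 - (2 + (9*18)**2 + 2*(9*18)) = 2526 - (2 + 162**2 + 2*162) = 2526 - (2 + 26244 + 324) = 2526 - 1*26570 = 2526 - 26570 = -24044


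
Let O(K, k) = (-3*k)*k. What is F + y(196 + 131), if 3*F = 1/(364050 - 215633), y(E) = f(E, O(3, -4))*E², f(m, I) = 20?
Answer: 952204883581/445251 ≈ 2.1386e+6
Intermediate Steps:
O(K, k) = -3*k²
y(E) = 20*E²
F = 1/445251 (F = 1/(3*(364050 - 215633)) = (⅓)/148417 = (⅓)*(1/148417) = 1/445251 ≈ 2.2459e-6)
F + y(196 + 131) = 1/445251 + 20*(196 + 131)² = 1/445251 + 20*327² = 1/445251 + 20*106929 = 1/445251 + 2138580 = 952204883581/445251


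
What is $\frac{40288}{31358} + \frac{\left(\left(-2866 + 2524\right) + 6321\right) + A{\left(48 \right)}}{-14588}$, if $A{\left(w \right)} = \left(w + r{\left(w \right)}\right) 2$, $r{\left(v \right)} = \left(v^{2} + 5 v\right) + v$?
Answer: $\frac{117330811}{228725252} \approx 0.51298$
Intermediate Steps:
$r{\left(v \right)} = v^{2} + 6 v$
$A{\left(w \right)} = 2 w + 2 w \left(6 + w\right)$ ($A{\left(w \right)} = \left(w + w \left(6 + w\right)\right) 2 = 2 w + 2 w \left(6 + w\right)$)
$\frac{40288}{31358} + \frac{\left(\left(-2866 + 2524\right) + 6321\right) + A{\left(48 \right)}}{-14588} = \frac{40288}{31358} + \frac{\left(\left(-2866 + 2524\right) + 6321\right) + 2 \cdot 48 \left(7 + 48\right)}{-14588} = 40288 \cdot \frac{1}{31358} + \left(\left(-342 + 6321\right) + 2 \cdot 48 \cdot 55\right) \left(- \frac{1}{14588}\right) = \frac{20144}{15679} + \left(5979 + 5280\right) \left(- \frac{1}{14588}\right) = \frac{20144}{15679} + 11259 \left(- \frac{1}{14588}\right) = \frac{20144}{15679} - \frac{11259}{14588} = \frac{117330811}{228725252}$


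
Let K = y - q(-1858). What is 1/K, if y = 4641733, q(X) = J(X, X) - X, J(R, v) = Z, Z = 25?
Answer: 1/4639850 ≈ 2.1552e-7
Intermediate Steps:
J(R, v) = 25
q(X) = 25 - X
K = 4639850 (K = 4641733 - (25 - 1*(-1858)) = 4641733 - (25 + 1858) = 4641733 - 1*1883 = 4641733 - 1883 = 4639850)
1/K = 1/4639850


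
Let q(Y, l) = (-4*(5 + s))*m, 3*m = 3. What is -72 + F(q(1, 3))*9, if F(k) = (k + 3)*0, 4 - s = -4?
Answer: -72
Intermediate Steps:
s = 8 (s = 4 - 1*(-4) = 4 + 4 = 8)
m = 1 (m = (⅓)*3 = 1)
q(Y, l) = -52 (q(Y, l) = -4*(5 + 8)*1 = -4*13*1 = -52*1 = -52)
F(k) = 0 (F(k) = (3 + k)*0 = 0)
-72 + F(q(1, 3))*9 = -72 + 0*9 = -72 + 0 = -72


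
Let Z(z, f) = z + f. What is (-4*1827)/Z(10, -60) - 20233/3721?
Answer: 13090709/93025 ≈ 140.72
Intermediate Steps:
Z(z, f) = f + z
(-4*1827)/Z(10, -60) - 20233/3721 = (-4*1827)/(-60 + 10) - 20233/3721 = -7308/(-50) - 20233*1/3721 = -7308*(-1/50) - 20233/3721 = 3654/25 - 20233/3721 = 13090709/93025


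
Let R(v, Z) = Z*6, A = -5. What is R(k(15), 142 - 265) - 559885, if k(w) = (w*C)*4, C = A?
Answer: -560623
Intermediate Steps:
C = -5
k(w) = -20*w (k(w) = (w*(-5))*4 = -5*w*4 = -20*w)
R(v, Z) = 6*Z
R(k(15), 142 - 265) - 559885 = 6*(142 - 265) - 559885 = 6*(-123) - 559885 = -738 - 559885 = -560623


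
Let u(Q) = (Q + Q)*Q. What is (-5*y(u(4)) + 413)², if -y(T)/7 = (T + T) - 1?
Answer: 6853924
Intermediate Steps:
u(Q) = 2*Q² (u(Q) = (2*Q)*Q = 2*Q²)
y(T) = 7 - 14*T (y(T) = -7*((T + T) - 1) = -7*(2*T - 1) = -7*(-1 + 2*T) = 7 - 14*T)
(-5*y(u(4)) + 413)² = (-5*(7 - 28*4²) + 413)² = (-5*(7 - 28*16) + 413)² = (-5*(7 - 14*32) + 413)² = (-5*(7 - 448) + 413)² = (-5*(-441) + 413)² = (2205 + 413)² = 2618² = 6853924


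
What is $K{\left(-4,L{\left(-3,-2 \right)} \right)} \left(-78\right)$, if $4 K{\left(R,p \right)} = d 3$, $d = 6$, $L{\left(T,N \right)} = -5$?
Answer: $-351$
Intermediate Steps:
$K{\left(R,p \right)} = \frac{9}{2}$ ($K{\left(R,p \right)} = \frac{6 \cdot 3}{4} = \frac{1}{4} \cdot 18 = \frac{9}{2}$)
$K{\left(-4,L{\left(-3,-2 \right)} \right)} \left(-78\right) = \frac{9}{2} \left(-78\right) = -351$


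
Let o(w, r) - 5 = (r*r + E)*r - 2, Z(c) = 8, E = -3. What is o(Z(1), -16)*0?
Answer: 0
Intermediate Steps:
o(w, r) = 3 + r*(-3 + r²) (o(w, r) = 5 + ((r*r - 3)*r - 2) = 5 + ((r² - 3)*r - 2) = 5 + ((-3 + r²)*r - 2) = 5 + (r*(-3 + r²) - 2) = 5 + (-2 + r*(-3 + r²)) = 3 + r*(-3 + r²))
o(Z(1), -16)*0 = (3 + (-16)³ - 3*(-16))*0 = (3 - 4096 + 48)*0 = -4045*0 = 0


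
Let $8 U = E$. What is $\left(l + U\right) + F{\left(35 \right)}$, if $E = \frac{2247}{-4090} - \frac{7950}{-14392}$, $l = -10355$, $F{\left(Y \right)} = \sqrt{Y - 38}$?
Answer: $- \frac{1219058484631}{117726560} + i \sqrt{3} \approx -10355.0 + 1.732 i$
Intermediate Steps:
$F{\left(Y \right)} = \sqrt{-38 + Y}$
$E = \frac{44169}{14715820}$ ($E = 2247 \left(- \frac{1}{4090}\right) - - \frac{3975}{7196} = - \frac{2247}{4090} + \frac{3975}{7196} = \frac{44169}{14715820} \approx 0.0030015$)
$U = \frac{44169}{117726560}$ ($U = \frac{1}{8} \cdot \frac{44169}{14715820} = \frac{44169}{117726560} \approx 0.00037518$)
$\left(l + U\right) + F{\left(35 \right)} = \left(-10355 + \frac{44169}{117726560}\right) + \sqrt{-38 + 35} = - \frac{1219058484631}{117726560} + \sqrt{-3} = - \frac{1219058484631}{117726560} + i \sqrt{3}$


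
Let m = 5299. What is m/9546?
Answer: 5299/9546 ≈ 0.55510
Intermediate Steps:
m/9546 = 5299/9546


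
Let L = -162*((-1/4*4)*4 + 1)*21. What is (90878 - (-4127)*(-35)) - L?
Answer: -63773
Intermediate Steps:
L = 10206 (L = -162*((-1*¼*4)*4 + 1)*21 = -162*(-¼*4*4 + 1)*21 = -162*(-1*4 + 1)*21 = -162*(-4 + 1)*21 = -(-486)*21 = -162*(-63) = 10206)
(90878 - (-4127)*(-35)) - L = (90878 - (-4127)*(-35)) - 1*10206 = (90878 - 1*144445) - 10206 = (90878 - 144445) - 10206 = -53567 - 10206 = -63773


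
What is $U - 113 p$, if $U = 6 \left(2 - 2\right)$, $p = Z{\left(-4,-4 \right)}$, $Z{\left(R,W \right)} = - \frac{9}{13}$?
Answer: $\frac{1017}{13} \approx 78.231$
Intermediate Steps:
$Z{\left(R,W \right)} = - \frac{9}{13}$ ($Z{\left(R,W \right)} = \left(-9\right) \frac{1}{13} = - \frac{9}{13}$)
$p = - \frac{9}{13} \approx -0.69231$
$U = 0$ ($U = 6 \cdot 0 = 0$)
$U - 113 p = 0 - - \frac{1017}{13} = 0 + \frac{1017}{13} = \frac{1017}{13}$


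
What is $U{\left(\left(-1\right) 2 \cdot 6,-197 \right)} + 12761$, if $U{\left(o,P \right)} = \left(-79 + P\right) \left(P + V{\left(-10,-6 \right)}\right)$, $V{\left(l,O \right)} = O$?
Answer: $68789$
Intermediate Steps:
$U{\left(o,P \right)} = \left(-79 + P\right) \left(-6 + P\right)$ ($U{\left(o,P \right)} = \left(-79 + P\right) \left(P - 6\right) = \left(-79 + P\right) \left(-6 + P\right)$)
$U{\left(\left(-1\right) 2 \cdot 6,-197 \right)} + 12761 = \left(474 + \left(-197\right)^{2} - -16745\right) + 12761 = \left(474 + 38809 + 16745\right) + 12761 = 56028 + 12761 = 68789$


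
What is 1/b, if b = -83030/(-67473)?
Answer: 67473/83030 ≈ 0.81263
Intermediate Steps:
b = 83030/67473 (b = -83030*(-1/67473) = 83030/67473 ≈ 1.2306)
1/b = 1/(83030/67473) = 67473/83030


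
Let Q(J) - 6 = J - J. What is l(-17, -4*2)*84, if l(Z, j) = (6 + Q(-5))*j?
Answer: -8064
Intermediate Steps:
Q(J) = 6 (Q(J) = 6 + (J - J) = 6 + 0 = 6)
l(Z, j) = 12*j (l(Z, j) = (6 + 6)*j = 12*j)
l(-17, -4*2)*84 = (12*(-4*2))*84 = (12*(-8))*84 = -96*84 = -8064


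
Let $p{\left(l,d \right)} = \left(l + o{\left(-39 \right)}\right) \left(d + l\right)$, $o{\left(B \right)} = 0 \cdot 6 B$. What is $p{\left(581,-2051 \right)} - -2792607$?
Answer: $1938537$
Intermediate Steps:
$o{\left(B \right)} = 0$ ($o{\left(B \right)} = 0 B = 0$)
$p{\left(l,d \right)} = l \left(d + l\right)$ ($p{\left(l,d \right)} = \left(l + 0\right) \left(d + l\right) = l \left(d + l\right)$)
$p{\left(581,-2051 \right)} - -2792607 = 581 \left(-2051 + 581\right) - -2792607 = 581 \left(-1470\right) + 2792607 = -854070 + 2792607 = 1938537$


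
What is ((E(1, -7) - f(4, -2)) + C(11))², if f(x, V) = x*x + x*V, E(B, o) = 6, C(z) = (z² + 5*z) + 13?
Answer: 34969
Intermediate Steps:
C(z) = 13 + z² + 5*z
f(x, V) = x² + V*x
((E(1, -7) - f(4, -2)) + C(11))² = ((6 - 4*(-2 + 4)) + (13 + 11² + 5*11))² = ((6 - 4*2) + (13 + 121 + 55))² = ((6 - 1*8) + 189)² = ((6 - 8) + 189)² = (-2 + 189)² = 187² = 34969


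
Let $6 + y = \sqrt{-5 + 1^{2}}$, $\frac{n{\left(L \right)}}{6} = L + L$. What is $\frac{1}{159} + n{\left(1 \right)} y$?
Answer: $- \frac{11447}{159} + 24 i \approx -71.994 + 24.0 i$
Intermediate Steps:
$n{\left(L \right)} = 12 L$ ($n{\left(L \right)} = 6 \left(L + L\right) = 6 \cdot 2 L = 12 L$)
$y = -6 + 2 i$ ($y = -6 + \sqrt{-5 + 1^{2}} = -6 + \sqrt{-5 + 1} = -6 + \sqrt{-4} = -6 + 2 i \approx -6.0 + 2.0 i$)
$\frac{1}{159} + n{\left(1 \right)} y = \frac{1}{159} + 12 \cdot 1 \left(-6 + 2 i\right) = \frac{1}{159} + 12 \left(-6 + 2 i\right) = \frac{1}{159} - \left(72 - 24 i\right) = - \frac{11447}{159} + 24 i$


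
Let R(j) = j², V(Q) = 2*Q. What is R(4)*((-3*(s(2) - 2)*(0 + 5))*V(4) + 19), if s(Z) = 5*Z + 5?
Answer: -24656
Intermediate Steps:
s(Z) = 5 + 5*Z
R(4)*((-3*(s(2) - 2)*(0 + 5))*V(4) + 19) = 4²*((-3*((5 + 5*2) - 2)*(0 + 5))*(2*4) + 19) = 16*(-3*((5 + 10) - 2)*5*8 + 19) = 16*(-3*(15 - 2)*5*8 + 19) = 16*(-39*5*8 + 19) = 16*(-3*65*8 + 19) = 16*(-195*8 + 19) = 16*(-1560 + 19) = 16*(-1541) = -24656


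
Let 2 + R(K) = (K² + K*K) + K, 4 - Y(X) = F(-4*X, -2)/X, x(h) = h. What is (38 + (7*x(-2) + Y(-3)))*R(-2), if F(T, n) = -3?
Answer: 108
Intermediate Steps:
Y(X) = 4 + 3/X (Y(X) = 4 - (-3)/X = 4 + 3/X)
R(K) = -2 + K + 2*K² (R(K) = -2 + ((K² + K*K) + K) = -2 + ((K² + K²) + K) = -2 + (2*K² + K) = -2 + (K + 2*K²) = -2 + K + 2*K²)
(38 + (7*x(-2) + Y(-3)))*R(-2) = (38 + (7*(-2) + (4 + 3/(-3))))*(-2 - 2 + 2*(-2)²) = (38 + (-14 + (4 + 3*(-⅓))))*(-2 - 2 + 2*4) = (38 + (-14 + (4 - 1)))*(-2 - 2 + 8) = (38 + (-14 + 3))*4 = (38 - 11)*4 = 27*4 = 108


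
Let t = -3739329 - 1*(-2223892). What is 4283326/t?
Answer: -4283326/1515437 ≈ -2.8265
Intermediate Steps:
t = -1515437 (t = -3739329 + 2223892 = -1515437)
4283326/t = 4283326/(-1515437) = 4283326*(-1/1515437) = -4283326/1515437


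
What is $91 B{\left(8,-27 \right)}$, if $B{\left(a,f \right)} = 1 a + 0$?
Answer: $728$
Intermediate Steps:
$B{\left(a,f \right)} = a$ ($B{\left(a,f \right)} = a + 0 = a$)
$91 B{\left(8,-27 \right)} = 91 \cdot 8 = 728$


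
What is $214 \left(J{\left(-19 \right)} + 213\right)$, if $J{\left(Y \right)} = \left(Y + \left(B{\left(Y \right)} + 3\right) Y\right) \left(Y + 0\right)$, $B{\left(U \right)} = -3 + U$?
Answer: $-1344990$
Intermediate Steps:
$J{\left(Y \right)} = Y \left(Y + Y^{2}\right)$ ($J{\left(Y \right)} = \left(Y + \left(\left(-3 + Y\right) + 3\right) Y\right) \left(Y + 0\right) = \left(Y + Y Y\right) Y = \left(Y + Y^{2}\right) Y = Y \left(Y + Y^{2}\right)$)
$214 \left(J{\left(-19 \right)} + 213\right) = 214 \left(\left(-19\right)^{2} \left(1 - 19\right) + 213\right) = 214 \left(361 \left(-18\right) + 213\right) = 214 \left(-6498 + 213\right) = 214 \left(-6285\right) = -1344990$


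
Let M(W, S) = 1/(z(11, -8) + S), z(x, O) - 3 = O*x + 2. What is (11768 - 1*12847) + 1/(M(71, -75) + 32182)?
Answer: -5486450487/5084755 ≈ -1079.0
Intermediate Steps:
z(x, O) = 5 + O*x (z(x, O) = 3 + (O*x + 2) = 3 + (2 + O*x) = 5 + O*x)
M(W, S) = 1/(-83 + S) (M(W, S) = 1/((5 - 8*11) + S) = 1/((5 - 88) + S) = 1/(-83 + S))
(11768 - 1*12847) + 1/(M(71, -75) + 32182) = (11768 - 1*12847) + 1/(1/(-83 - 75) + 32182) = (11768 - 12847) + 1/(1/(-158) + 32182) = -1079 + 1/(-1/158 + 32182) = -1079 + 1/(5084755/158) = -1079 + 158/5084755 = -5486450487/5084755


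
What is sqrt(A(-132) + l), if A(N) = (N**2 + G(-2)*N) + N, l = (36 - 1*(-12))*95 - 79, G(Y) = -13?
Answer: sqrt(23489) ≈ 153.26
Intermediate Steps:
l = 4481 (l = (36 + 12)*95 - 79 = 48*95 - 79 = 4560 - 79 = 4481)
A(N) = N**2 - 12*N (A(N) = (N**2 - 13*N) + N = N**2 - 12*N)
sqrt(A(-132) + l) = sqrt(-132*(-12 - 132) + 4481) = sqrt(-132*(-144) + 4481) = sqrt(19008 + 4481) = sqrt(23489)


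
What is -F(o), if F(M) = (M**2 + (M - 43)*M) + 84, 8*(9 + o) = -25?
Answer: -28781/32 ≈ -899.41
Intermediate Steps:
o = -97/8 (o = -9 + (1/8)*(-25) = -9 - 25/8 = -97/8 ≈ -12.125)
F(M) = 84 + M**2 + M*(-43 + M) (F(M) = (M**2 + (-43 + M)*M) + 84 = (M**2 + M*(-43 + M)) + 84 = 84 + M**2 + M*(-43 + M))
-F(o) = -(84 - 43*(-97/8) + 2*(-97/8)**2) = -(84 + 4171/8 + 2*(9409/64)) = -(84 + 4171/8 + 9409/32) = -1*28781/32 = -28781/32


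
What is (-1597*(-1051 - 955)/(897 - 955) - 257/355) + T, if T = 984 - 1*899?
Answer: -567768183/10295 ≈ -55150.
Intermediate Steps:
T = 85 (T = 984 - 899 = 85)
(-1597*(-1051 - 955)/(897 - 955) - 257/355) + T = (-1597*(-1051 - 955)/(897 - 955) - 257/355) + 85 = (-1597/((-58/(-2006))) - 257*1/355) + 85 = (-1597/((-58*(-1/2006))) - 257/355) + 85 = (-1597/29/1003 - 257/355) + 85 = (-1597*1003/29 - 257/355) + 85 = (-1601791/29 - 257/355) + 85 = -568643258/10295 + 85 = -567768183/10295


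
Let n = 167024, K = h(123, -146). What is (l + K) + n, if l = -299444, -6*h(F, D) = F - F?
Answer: -132420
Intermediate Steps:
h(F, D) = 0 (h(F, D) = -(F - F)/6 = -1/6*0 = 0)
K = 0
(l + K) + n = (-299444 + 0) + 167024 = -299444 + 167024 = -132420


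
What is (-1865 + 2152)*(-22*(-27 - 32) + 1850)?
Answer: 903476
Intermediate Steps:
(-1865 + 2152)*(-22*(-27 - 32) + 1850) = 287*(-22*(-59) + 1850) = 287*(1298 + 1850) = 287*3148 = 903476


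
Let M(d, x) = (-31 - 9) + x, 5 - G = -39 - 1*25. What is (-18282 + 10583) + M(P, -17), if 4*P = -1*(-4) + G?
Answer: -7756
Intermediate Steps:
G = 69 (G = 5 - (-39 - 1*25) = 5 - (-39 - 25) = 5 - 1*(-64) = 5 + 64 = 69)
P = 73/4 (P = (-1*(-4) + 69)/4 = (4 + 69)/4 = (1/4)*73 = 73/4 ≈ 18.250)
M(d, x) = -40 + x
(-18282 + 10583) + M(P, -17) = (-18282 + 10583) + (-40 - 17) = -7699 - 57 = -7756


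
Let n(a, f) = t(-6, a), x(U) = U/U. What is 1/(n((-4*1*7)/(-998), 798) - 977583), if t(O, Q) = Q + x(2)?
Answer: -499/487813404 ≈ -1.0229e-6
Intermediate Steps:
x(U) = 1
t(O, Q) = 1 + Q (t(O, Q) = Q + 1 = 1 + Q)
n(a, f) = 1 + a
1/(n((-4*1*7)/(-998), 798) - 977583) = 1/((1 + (-4*1*7)/(-998)) - 977583) = 1/((1 - 4*7*(-1/998)) - 977583) = 1/((1 - 28*(-1/998)) - 977583) = 1/((1 + 14/499) - 977583) = 1/(513/499 - 977583) = 1/(-487813404/499) = -499/487813404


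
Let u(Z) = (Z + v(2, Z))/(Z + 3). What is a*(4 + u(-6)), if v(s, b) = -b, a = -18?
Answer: -72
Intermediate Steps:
u(Z) = 0 (u(Z) = (Z - Z)/(Z + 3) = 0/(3 + Z) = 0)
a*(4 + u(-6)) = -18*(4 + 0) = -18*4 = -72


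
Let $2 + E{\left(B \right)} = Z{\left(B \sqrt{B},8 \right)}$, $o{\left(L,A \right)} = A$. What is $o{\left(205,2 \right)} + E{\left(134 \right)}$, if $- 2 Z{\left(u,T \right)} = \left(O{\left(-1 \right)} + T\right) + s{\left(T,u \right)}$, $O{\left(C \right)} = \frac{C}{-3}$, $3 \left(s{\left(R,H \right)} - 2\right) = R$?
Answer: $- \frac{13}{2} \approx -6.5$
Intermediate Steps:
$s{\left(R,H \right)} = 2 + \frac{R}{3}$
$O{\left(C \right)} = - \frac{C}{3}$ ($O{\left(C \right)} = C \left(- \frac{1}{3}\right) = - \frac{C}{3}$)
$Z{\left(u,T \right)} = - \frac{7}{6} - \frac{2 T}{3}$ ($Z{\left(u,T \right)} = - \frac{\left(\left(- \frac{1}{3}\right) \left(-1\right) + T\right) + \left(2 + \frac{T}{3}\right)}{2} = - \frac{\left(\frac{1}{3} + T\right) + \left(2 + \frac{T}{3}\right)}{2} = - \frac{\frac{7}{3} + \frac{4 T}{3}}{2} = - \frac{7}{6} - \frac{2 T}{3}$)
$E{\left(B \right)} = - \frac{17}{2}$ ($E{\left(B \right)} = -2 - \frac{13}{2} = - \frac{17}{2}$)
$o{\left(205,2 \right)} + E{\left(134 \right)} = 2 - \frac{17}{2} = - \frac{13}{2}$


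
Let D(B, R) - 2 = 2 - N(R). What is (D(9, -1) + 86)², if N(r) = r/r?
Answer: 7921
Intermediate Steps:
N(r) = 1
D(B, R) = 3 (D(B, R) = 2 + (2 - 1*1) = 2 + (2 - 1) = 2 + 1 = 3)
(D(9, -1) + 86)² = (3 + 86)² = 89² = 7921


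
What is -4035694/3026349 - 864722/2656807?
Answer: -13339010629036/8040425207643 ≈ -1.6590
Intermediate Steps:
-4035694/3026349 - 864722/2656807 = -13339010629036/8040425207643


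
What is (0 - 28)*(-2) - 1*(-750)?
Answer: 806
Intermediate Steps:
(0 - 28)*(-2) - 1*(-750) = -28*(-2) + 750 = 56 + 750 = 806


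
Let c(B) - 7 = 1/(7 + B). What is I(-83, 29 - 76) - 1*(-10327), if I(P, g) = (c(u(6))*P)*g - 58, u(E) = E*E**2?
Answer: 8383349/223 ≈ 37594.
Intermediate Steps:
u(E) = E**3
c(B) = 7 + 1/(7 + B)
I(P, g) = -58 + 1562*P*g/223 (I(P, g) = (((50 + 7*6**3)/(7 + 6**3))*P)*g - 58 = (((50 + 7*216)/(7 + 216))*P)*g - 58 = (((50 + 1512)/223)*P)*g - 58 = (((1/223)*1562)*P)*g - 58 = (1562*P/223)*g - 58 = 1562*P*g/223 - 58 = -58 + 1562*P*g/223)
I(-83, 29 - 76) - 1*(-10327) = (-58 + (1562/223)*(-83)*(29 - 76)) - 1*(-10327) = (-58 + (1562/223)*(-83)*(-47)) + 10327 = (-58 + 6093362/223) + 10327 = 6080428/223 + 10327 = 8383349/223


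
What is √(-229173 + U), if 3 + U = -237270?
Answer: 17*I*√1614 ≈ 682.97*I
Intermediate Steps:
U = -237273 (U = -3 - 237270 = -237273)
√(-229173 + U) = √(-229173 - 237273) = √(-466446) = 17*I*√1614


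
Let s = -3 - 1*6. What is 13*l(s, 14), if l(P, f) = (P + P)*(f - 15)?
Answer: 234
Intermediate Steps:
s = -9 (s = -3 - 6 = -9)
l(P, f) = 2*P*(-15 + f) (l(P, f) = (2*P)*(-15 + f) = 2*P*(-15 + f))
13*l(s, 14) = 13*(2*(-9)*(-15 + 14)) = 13*(2*(-9)*(-1)) = 13*18 = 234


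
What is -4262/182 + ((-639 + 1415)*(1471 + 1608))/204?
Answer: 54247985/4641 ≈ 11689.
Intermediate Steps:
-4262/182 + ((-639 + 1415)*(1471 + 1608))/204 = -4262*1/182 + (776*3079)*(1/204) = -2131/91 + 2389304*(1/204) = -2131/91 + 597326/51 = 54247985/4641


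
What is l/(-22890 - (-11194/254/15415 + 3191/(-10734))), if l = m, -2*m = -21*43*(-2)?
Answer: 18975646939410/481004278093447 ≈ 0.039450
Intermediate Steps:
m = -903 (m = -(-21*43)*(-2)/2 = -(-903)*(-2)/2 = -½*1806 = -903)
l = -903
l/(-22890 - (-11194/254/15415 + 3191/(-10734))) = -903/(-22890 - (-11194/254/15415 + 3191/(-10734))) = -903/(-22890 - (-11194*1/254*(1/15415) + 3191*(-1/10734))) = -903/(-22890 - (-5597/127*1/15415 - 3191/10734)) = -903/(-22890 - (-5597/1957705 - 3191/10734)) = -903/(-22890 - 1*(-6307114853/21014005470)) = -903/(-22890 + 6307114853/21014005470) = -903/(-481004278093447/21014005470) = -903*(-21014005470/481004278093447) = 18975646939410/481004278093447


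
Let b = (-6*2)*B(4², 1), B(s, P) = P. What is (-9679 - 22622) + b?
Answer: -32313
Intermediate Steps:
b = -12 (b = -6*2*1 = -12*1 = -12)
(-9679 - 22622) + b = (-9679 - 22622) - 12 = -32301 - 12 = -32313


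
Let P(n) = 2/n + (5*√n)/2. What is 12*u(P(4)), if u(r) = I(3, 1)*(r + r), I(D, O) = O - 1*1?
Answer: 0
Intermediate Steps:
I(D, O) = -1 + O (I(D, O) = O - 1 = -1 + O)
P(n) = 2/n + 5*√n/2 (P(n) = 2/n + (5*√n)*(½) = 2/n + 5*√n/2)
u(r) = 0 (u(r) = (-1 + 1)*(r + r) = 0*(2*r) = 0)
12*u(P(4)) = 12*0 = 0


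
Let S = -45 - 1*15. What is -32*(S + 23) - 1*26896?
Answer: -25712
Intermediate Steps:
S = -60 (S = -45 - 15 = -60)
-32*(S + 23) - 1*26896 = -32*(-60 + 23) - 1*26896 = -32*(-37) - 26896 = 1184 - 26896 = -25712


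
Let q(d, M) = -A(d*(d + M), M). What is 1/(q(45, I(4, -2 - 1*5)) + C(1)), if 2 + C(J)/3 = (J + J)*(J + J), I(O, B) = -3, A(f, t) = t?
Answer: ⅑ ≈ 0.11111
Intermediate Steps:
q(d, M) = -M
C(J) = -6 + 12*J² (C(J) = -6 + 3*((J + J)*(J + J)) = -6 + 3*((2*J)*(2*J)) = -6 + 3*(4*J²) = -6 + 12*J²)
1/(q(45, I(4, -2 - 1*5)) + C(1)) = 1/(-1*(-3) + (-6 + 12*1²)) = 1/(3 + (-6 + 12*1)) = 1/(3 + (-6 + 12)) = 1/(3 + 6) = 1/9 = ⅑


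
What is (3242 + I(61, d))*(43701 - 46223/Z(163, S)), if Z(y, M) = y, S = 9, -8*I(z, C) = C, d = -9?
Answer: 22951725350/163 ≈ 1.4081e+8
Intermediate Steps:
I(z, C) = -C/8
(3242 + I(61, d))*(43701 - 46223/Z(163, S)) = (3242 - 1/8*(-9))*(43701 - 46223/163) = (3242 + 9/8)*(43701 - 46223*1/163) = 25945*(43701 - 46223/163)/8 = (25945/8)*(7077040/163) = 22951725350/163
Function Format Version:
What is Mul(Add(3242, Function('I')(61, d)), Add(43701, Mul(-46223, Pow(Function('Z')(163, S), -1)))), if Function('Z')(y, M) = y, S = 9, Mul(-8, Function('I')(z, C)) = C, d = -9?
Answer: Rational(22951725350, 163) ≈ 1.4081e+8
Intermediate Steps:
Function('I')(z, C) = Mul(Rational(-1, 8), C)
Mul(Add(3242, Function('I')(61, d)), Add(43701, Mul(-46223, Pow(Function('Z')(163, S), -1)))) = Mul(Add(3242, Mul(Rational(-1, 8), -9)), Add(43701, Mul(-46223, Pow(163, -1)))) = Mul(Add(3242, Rational(9, 8)), Add(43701, Mul(-46223, Rational(1, 163)))) = Mul(Rational(25945, 8), Add(43701, Rational(-46223, 163))) = Mul(Rational(25945, 8), Rational(7077040, 163)) = Rational(22951725350, 163)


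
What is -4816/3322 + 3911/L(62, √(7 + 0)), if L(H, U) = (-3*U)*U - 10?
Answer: -6570819/51491 ≈ -127.61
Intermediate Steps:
L(H, U) = -10 - 3*U² (L(H, U) = -3*U² - 10 = -10 - 3*U²)
-4816/3322 + 3911/L(62, √(7 + 0)) = -4816/3322 + 3911/(-10 - 3*(√(7 + 0))²) = -4816*1/3322 + 3911/(-10 - 3*(√7)²) = -2408/1661 + 3911/(-10 - 3*7) = -2408/1661 + 3911/(-10 - 21) = -2408/1661 + 3911/(-31) = -2408/1661 + 3911*(-1/31) = -2408/1661 - 3911/31 = -6570819/51491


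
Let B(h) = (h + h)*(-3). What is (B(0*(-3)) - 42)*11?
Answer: -462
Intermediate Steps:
B(h) = -6*h (B(h) = (2*h)*(-3) = -6*h)
(B(0*(-3)) - 42)*11 = (-0*(-3) - 42)*11 = (-6*0 - 42)*11 = (0 - 42)*11 = -42*11 = -462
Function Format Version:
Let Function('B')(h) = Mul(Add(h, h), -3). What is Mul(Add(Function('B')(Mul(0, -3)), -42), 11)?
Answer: -462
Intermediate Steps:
Function('B')(h) = Mul(-6, h) (Function('B')(h) = Mul(Mul(2, h), -3) = Mul(-6, h))
Mul(Add(Function('B')(Mul(0, -3)), -42), 11) = Mul(Add(Mul(-6, Mul(0, -3)), -42), 11) = Mul(Add(Mul(-6, 0), -42), 11) = Mul(Add(0, -42), 11) = Mul(-42, 11) = -462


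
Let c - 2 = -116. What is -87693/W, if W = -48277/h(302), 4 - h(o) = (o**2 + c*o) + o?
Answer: -5004990282/48277 ≈ -1.0367e+5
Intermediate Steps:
c = -114 (c = 2 - 116 = -114)
h(o) = 4 - o**2 + 113*o (h(o) = 4 - ((o**2 - 114*o) + o) = 4 - (o**2 - 113*o) = 4 + (-o**2 + 113*o) = 4 - o**2 + 113*o)
W = 48277/57074 (W = -48277/(4 - 1*302**2 + 113*302) = -48277/(4 - 1*91204 + 34126) = -48277/(4 - 91204 + 34126) = -48277/(-57074) = -48277*(-1/57074) = 48277/57074 ≈ 0.84587)
-87693/W = -87693/48277/57074 = -87693*57074/48277 = -5004990282/48277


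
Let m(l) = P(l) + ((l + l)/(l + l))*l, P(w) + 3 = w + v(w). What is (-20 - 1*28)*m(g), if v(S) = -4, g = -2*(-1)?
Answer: 144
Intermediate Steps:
g = 2
P(w) = -7 + w (P(w) = -3 + (w - 4) = -3 + (-4 + w) = -7 + w)
m(l) = -7 + 2*l (m(l) = (-7 + l) + ((l + l)/(l + l))*l = (-7 + l) + ((2*l)/((2*l)))*l = (-7 + l) + ((2*l)*(1/(2*l)))*l = (-7 + l) + 1*l = (-7 + l) + l = -7 + 2*l)
(-20 - 1*28)*m(g) = (-20 - 1*28)*(-7 + 2*2) = (-20 - 28)*(-7 + 4) = -48*(-3) = 144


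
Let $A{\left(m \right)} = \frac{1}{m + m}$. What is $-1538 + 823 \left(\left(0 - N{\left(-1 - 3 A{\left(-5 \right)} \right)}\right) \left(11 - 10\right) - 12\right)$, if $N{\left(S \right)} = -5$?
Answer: $-7299$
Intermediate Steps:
$A{\left(m \right)} = \frac{1}{2 m}$
$-1538 + 823 \left(\left(0 - N{\left(-1 - 3 A{\left(-5 \right)} \right)}\right) \left(11 - 10\right) - 12\right) = -1538 + 823 \left(\left(0 - -5\right) \left(11 - 10\right) - 12\right) = -1538 + 823 \left(\left(0 + 5\right) \left(11 - 10\right) - 12\right) = -1538 + 823 \left(5 \cdot 1 - 12\right) = -1538 + 823 \left(5 - 12\right) = -1538 + 823 \left(-7\right) = -1538 - 5761 = -7299$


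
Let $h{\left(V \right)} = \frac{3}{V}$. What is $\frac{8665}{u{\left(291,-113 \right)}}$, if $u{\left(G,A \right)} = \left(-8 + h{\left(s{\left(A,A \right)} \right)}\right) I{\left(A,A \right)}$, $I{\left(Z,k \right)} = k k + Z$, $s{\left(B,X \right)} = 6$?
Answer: $- \frac{1733}{18984} \approx -0.091287$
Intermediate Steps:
$I{\left(Z,k \right)} = Z + k^{2}$ ($I{\left(Z,k \right)} = k^{2} + Z = Z + k^{2}$)
$u{\left(G,A \right)} = - \frac{15 A}{2} - \frac{15 A^{2}}{2}$ ($u{\left(G,A \right)} = \left(-8 + \frac{3}{6}\right) \left(A + A^{2}\right) = \left(-8 + 3 \cdot \frac{1}{6}\right) \left(A + A^{2}\right) = \left(-8 + \frac{1}{2}\right) \left(A + A^{2}\right) = - \frac{15 \left(A + A^{2}\right)}{2} = - \frac{15 A}{2} - \frac{15 A^{2}}{2}$)
$\frac{8665}{u{\left(291,-113 \right)}} = \frac{8665}{\frac{15}{2} \left(-113\right) \left(-1 - -113\right)} = \frac{8665}{\frac{15}{2} \left(-113\right) \left(-1 + 113\right)} = \frac{8665}{\frac{15}{2} \left(-113\right) 112} = \frac{8665}{-94920} = 8665 \left(- \frac{1}{94920}\right) = - \frac{1733}{18984}$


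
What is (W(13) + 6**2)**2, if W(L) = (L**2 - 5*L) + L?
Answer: 23409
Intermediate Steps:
W(L) = L**2 - 4*L
(W(13) + 6**2)**2 = (13*(-4 + 13) + 6**2)**2 = (13*9 + 36)**2 = (117 + 36)**2 = 153**2 = 23409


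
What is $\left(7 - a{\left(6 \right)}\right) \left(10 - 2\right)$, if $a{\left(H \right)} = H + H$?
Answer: $-40$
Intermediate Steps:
$a{\left(H \right)} = 2 H$
$\left(7 - a{\left(6 \right)}\right) \left(10 - 2\right) = \left(7 - 2 \cdot 6\right) \left(10 - 2\right) = \left(7 - 12\right) 8 = \left(-5\right) 8 = -40$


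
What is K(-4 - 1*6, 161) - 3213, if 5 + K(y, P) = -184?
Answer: -3402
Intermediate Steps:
K(y, P) = -189 (K(y, P) = -5 - 184 = -189)
K(-4 - 1*6, 161) - 3213 = -189 - 3213 = -3402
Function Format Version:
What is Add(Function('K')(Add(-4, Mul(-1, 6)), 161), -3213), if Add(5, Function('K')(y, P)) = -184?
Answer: -3402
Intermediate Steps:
Function('K')(y, P) = -189 (Function('K')(y, P) = Add(-5, -184) = -189)
Add(Function('K')(Add(-4, Mul(-1, 6)), 161), -3213) = Add(-189, -3213) = -3402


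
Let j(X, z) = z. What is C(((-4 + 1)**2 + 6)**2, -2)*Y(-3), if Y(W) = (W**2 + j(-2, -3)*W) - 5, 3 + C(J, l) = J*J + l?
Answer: 658060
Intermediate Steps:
C(J, l) = -3 + l + J**2 (C(J, l) = -3 + (J*J + l) = -3 + (J**2 + l) = -3 + (l + J**2) = -3 + l + J**2)
Y(W) = -5 + W**2 - 3*W (Y(W) = (W**2 - 3*W) - 5 = -5 + W**2 - 3*W)
C(((-4 + 1)**2 + 6)**2, -2)*Y(-3) = (-3 - 2 + (((-4 + 1)**2 + 6)**2)**2)*(-5 + (-3)**2 - 3*(-3)) = (-3 - 2 + (((-3)**2 + 6)**2)**2)*(-5 + 9 + 9) = (-3 - 2 + ((9 + 6)**2)**2)*13 = (-3 - 2 + (15**2)**2)*13 = (-3 - 2 + 225**2)*13 = (-3 - 2 + 50625)*13 = 50620*13 = 658060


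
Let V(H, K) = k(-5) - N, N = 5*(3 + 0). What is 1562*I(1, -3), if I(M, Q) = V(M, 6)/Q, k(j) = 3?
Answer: 6248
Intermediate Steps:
N = 15 (N = 5*3 = 15)
V(H, K) = -12 (V(H, K) = 3 - 1*15 = 3 - 15 = -12)
I(M, Q) = -12/Q
1562*I(1, -3) = 1562*(-12/(-3)) = 1562*(-12*(-1/3)) = 1562*4 = 6248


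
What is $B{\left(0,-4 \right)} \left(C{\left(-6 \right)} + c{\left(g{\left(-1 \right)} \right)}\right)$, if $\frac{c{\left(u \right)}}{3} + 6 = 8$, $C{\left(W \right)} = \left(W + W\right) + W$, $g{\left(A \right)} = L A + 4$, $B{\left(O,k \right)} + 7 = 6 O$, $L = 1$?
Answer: $84$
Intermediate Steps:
$B{\left(O,k \right)} = -7 + 6 O$
$g{\left(A \right)} = 4 + A$ ($g{\left(A \right)} = 1 A + 4 = A + 4 = 4 + A$)
$C{\left(W \right)} = 3 W$ ($C{\left(W \right)} = 2 W + W = 3 W$)
$c{\left(u \right)} = 6$ ($c{\left(u \right)} = -18 + 3 \cdot 8 = -18 + 24 = 6$)
$B{\left(0,-4 \right)} \left(C{\left(-6 \right)} + c{\left(g{\left(-1 \right)} \right)}\right) = \left(-7 + 6 \cdot 0\right) \left(3 \left(-6\right) + 6\right) = \left(-7 + 0\right) \left(-18 + 6\right) = \left(-7\right) \left(-12\right) = 84$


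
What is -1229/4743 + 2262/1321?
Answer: 9105157/6265503 ≈ 1.4532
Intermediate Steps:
-1229/4743 + 2262/1321 = 9105157/6265503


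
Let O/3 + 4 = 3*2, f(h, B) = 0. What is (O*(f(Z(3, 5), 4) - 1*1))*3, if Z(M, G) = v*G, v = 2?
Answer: -18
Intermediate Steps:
Z(M, G) = 2*G
O = 6 (O = -12 + 3*(3*2) = -12 + 3*6 = -12 + 18 = 6)
(O*(f(Z(3, 5), 4) - 1*1))*3 = (6*(0 - 1*1))*3 = (6*(0 - 1))*3 = (6*(-1))*3 = -6*3 = -18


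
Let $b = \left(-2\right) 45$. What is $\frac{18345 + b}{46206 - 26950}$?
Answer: $\frac{18255}{19256} \approx 0.94802$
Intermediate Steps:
$b = -90$
$\frac{18345 + b}{46206 - 26950} = \frac{18345 - 90}{46206 - 26950} = \frac{18255}{19256}$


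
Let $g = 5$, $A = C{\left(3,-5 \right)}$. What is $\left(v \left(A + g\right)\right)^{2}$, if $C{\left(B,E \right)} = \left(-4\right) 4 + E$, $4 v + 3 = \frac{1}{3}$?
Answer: $\frac{1024}{9} \approx 113.78$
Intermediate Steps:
$v = - \frac{2}{3}$ ($v = - \frac{3}{4} + \frac{1}{4 \cdot 3} = - \frac{3}{4} + \frac{1}{4} \cdot \frac{1}{3} = - \frac{3}{4} + \frac{1}{12} = - \frac{2}{3} \approx -0.66667$)
$C{\left(B,E \right)} = -16 + E$
$A = -21$ ($A = -16 - 5 = -21$)
$\left(v \left(A + g\right)\right)^{2} = \left(- \frac{2 \left(-21 + 5\right)}{3}\right)^{2} = \left(\left(- \frac{2}{3}\right) \left(-16\right)\right)^{2} = \left(\frac{32}{3}\right)^{2} = \frac{1024}{9}$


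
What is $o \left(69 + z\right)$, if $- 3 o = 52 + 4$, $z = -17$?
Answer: $- \frac{2912}{3} \approx -970.67$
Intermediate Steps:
$o = - \frac{56}{3}$ ($o = - \frac{52 + 4}{3} = \left(- \frac{1}{3}\right) 56 = - \frac{56}{3} \approx -18.667$)
$o \left(69 + z\right) = - \frac{56 \left(69 - 17\right)}{3} = \left(- \frac{56}{3}\right) 52 = - \frac{2912}{3}$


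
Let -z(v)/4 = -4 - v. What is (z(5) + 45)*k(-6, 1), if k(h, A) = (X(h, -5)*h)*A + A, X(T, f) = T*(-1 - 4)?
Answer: -14499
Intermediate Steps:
z(v) = 16 + 4*v (z(v) = -4*(-4 - v) = 16 + 4*v)
X(T, f) = -5*T (X(T, f) = T*(-5) = -5*T)
k(h, A) = A - 5*A*h² (k(h, A) = ((-5*h)*h)*A + A = (-5*h²)*A + A = -5*A*h² + A = A - 5*A*h²)
(z(5) + 45)*k(-6, 1) = ((16 + 4*5) + 45)*(1*(1 - 5*(-6)²)) = ((16 + 20) + 45)*(1*(1 - 5*36)) = (36 + 45)*(1*(1 - 180)) = 81*(1*(-179)) = 81*(-179) = -14499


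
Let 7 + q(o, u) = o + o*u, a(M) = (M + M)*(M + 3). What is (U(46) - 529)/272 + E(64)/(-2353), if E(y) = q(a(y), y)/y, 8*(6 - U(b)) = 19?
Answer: -28842381/5120128 ≈ -5.6331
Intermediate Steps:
U(b) = 29/8 (U(b) = 6 - 1/8*19 = 6 - 19/8 = 29/8)
a(M) = 2*M*(3 + M) (a(M) = (2*M)*(3 + M) = 2*M*(3 + M))
q(o, u) = -7 + o + o*u (q(o, u) = -7 + (o + o*u) = -7 + o + o*u)
E(y) = (-7 + 2*y*(3 + y) + 2*y**2*(3 + y))/y (E(y) = (-7 + 2*y*(3 + y) + (2*y*(3 + y))*y)/y = (-7 + 2*y*(3 + y) + 2*y**2*(3 + y))/y)
(U(46) - 529)/272 + E(64)/(-2353) = (29/8 - 529)/272 + (6 - 7/64 + 2*64**2 + 8*64)/(-2353) = -4203/8*1/272 + (6 - 7*1/64 + 2*4096 + 512)*(-1/2353) = -4203/2176 + (6 - 7/64 + 8192 + 512)*(-1/2353) = -4203/2176 + (557433/64)*(-1/2353) = -4203/2176 - 557433/150592 = -28842381/5120128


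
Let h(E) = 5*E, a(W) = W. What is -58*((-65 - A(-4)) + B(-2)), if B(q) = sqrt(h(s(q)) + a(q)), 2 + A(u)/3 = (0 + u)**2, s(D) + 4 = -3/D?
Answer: 6206 - 29*I*sqrt(58) ≈ 6206.0 - 220.86*I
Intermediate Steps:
s(D) = -4 - 3/D
A(u) = -6 + 3*u**2 (A(u) = -6 + 3*(0 + u)**2 = -6 + 3*u**2)
B(q) = sqrt(-20 + q - 15/q) (B(q) = sqrt(5*(-4 - 3/q) + q) = sqrt((-20 - 15/q) + q) = sqrt(-20 + q - 15/q))
-58*((-65 - A(-4)) + B(-2)) = -58*((-65 - (-6 + 3*(-4)**2)) + sqrt(-20 - 2 - 15/(-2))) = -58*((-65 - (-6 + 3*16)) + sqrt(-20 - 2 - 15*(-1/2))) = -58*((-65 - (-6 + 48)) + sqrt(-20 - 2 + 15/2)) = -58*((-65 - 1*42) + sqrt(-29/2)) = -58*((-65 - 42) + I*sqrt(58)/2) = -58*(-107 + I*sqrt(58)/2) = 6206 - 29*I*sqrt(58)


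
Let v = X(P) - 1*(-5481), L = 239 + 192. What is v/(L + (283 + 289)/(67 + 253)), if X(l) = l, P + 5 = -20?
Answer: 436480/34623 ≈ 12.607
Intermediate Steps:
P = -25 (P = -5 - 20 = -25)
L = 431
v = 5456 (v = -25 - 1*(-5481) = -25 + 5481 = 5456)
v/(L + (283 + 289)/(67 + 253)) = 5456/(431 + (283 + 289)/(67 + 253)) = 5456/(431 + 572/320) = 5456/(431 + 572*(1/320)) = 5456/(431 + 143/80) = 5456/(34623/80) = 5456*(80/34623) = 436480/34623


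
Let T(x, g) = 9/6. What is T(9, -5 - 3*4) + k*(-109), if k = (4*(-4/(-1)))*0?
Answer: 3/2 ≈ 1.5000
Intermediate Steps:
T(x, g) = 3/2 (T(x, g) = 9*(1/6) = 3/2)
k = 0 (k = (4*(-4*(-1)))*0 = (4*4)*0 = 16*0 = 0)
T(9, -5 - 3*4) + k*(-109) = 3/2 + 0*(-109) = 3/2 + 0 = 3/2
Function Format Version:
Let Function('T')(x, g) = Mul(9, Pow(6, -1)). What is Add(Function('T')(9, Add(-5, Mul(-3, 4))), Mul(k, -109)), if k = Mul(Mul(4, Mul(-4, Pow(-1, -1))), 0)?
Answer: Rational(3, 2) ≈ 1.5000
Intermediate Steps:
Function('T')(x, g) = Rational(3, 2) (Function('T')(x, g) = Mul(9, Rational(1, 6)) = Rational(3, 2))
k = 0 (k = Mul(Mul(4, Mul(-4, -1)), 0) = Mul(Mul(4, 4), 0) = Mul(16, 0) = 0)
Add(Function('T')(9, Add(-5, Mul(-3, 4))), Mul(k, -109)) = Add(Rational(3, 2), Mul(0, -109)) = Add(Rational(3, 2), 0) = Rational(3, 2)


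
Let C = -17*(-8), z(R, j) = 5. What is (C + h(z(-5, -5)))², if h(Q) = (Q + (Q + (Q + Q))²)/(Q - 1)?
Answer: 149769/4 ≈ 37442.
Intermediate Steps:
C = 136
h(Q) = (Q + 9*Q²)/(-1 + Q) (h(Q) = (Q + (Q + 2*Q)²)/(-1 + Q) = (Q + (3*Q)²)/(-1 + Q) = (Q + 9*Q²)/(-1 + Q))
(C + h(z(-5, -5)))² = (136 + 5*(1 + 9*5)/(-1 + 5))² = (136 + 5*(1 + 45)/4)² = (136 + 5*(¼)*46)² = (136 + 115/2)² = (387/2)² = 149769/4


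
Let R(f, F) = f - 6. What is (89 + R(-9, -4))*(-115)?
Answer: -8510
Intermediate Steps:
R(f, F) = -6 + f
(89 + R(-9, -4))*(-115) = (89 + (-6 - 9))*(-115) = (89 - 15)*(-115) = 74*(-115) = -8510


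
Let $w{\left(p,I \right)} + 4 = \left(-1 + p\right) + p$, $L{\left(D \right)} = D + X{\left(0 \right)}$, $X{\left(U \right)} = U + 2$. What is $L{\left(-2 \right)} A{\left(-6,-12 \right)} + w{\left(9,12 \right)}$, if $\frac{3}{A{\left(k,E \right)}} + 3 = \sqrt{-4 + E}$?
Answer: $13$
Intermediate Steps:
$X{\left(U \right)} = 2 + U$
$L{\left(D \right)} = 2 + D$ ($L{\left(D \right)} = D + \left(2 + 0\right) = D + 2 = 2 + D$)
$w{\left(p,I \right)} = -5 + 2 p$ ($w{\left(p,I \right)} = -4 + \left(\left(-1 + p\right) + p\right) = -4 + \left(-1 + 2 p\right) = -5 + 2 p$)
$A{\left(k,E \right)} = \frac{3}{-3 + \sqrt{-4 + E}}$
$L{\left(-2 \right)} A{\left(-6,-12 \right)} + w{\left(9,12 \right)} = \left(2 - 2\right) \frac{3}{-3 + \sqrt{-4 - 12}} + \left(-5 + 2 \cdot 9\right) = 0 \frac{3}{-3 + \sqrt{-16}} + \left(-5 + 18\right) = 0 \frac{3}{-3 + 4 i} + 13 = 0 \cdot 3 \frac{-3 - 4 i}{25} + 13 = 0 \frac{3 \left(-3 - 4 i\right)}{25} + 13 = 0 + 13 = 13$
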